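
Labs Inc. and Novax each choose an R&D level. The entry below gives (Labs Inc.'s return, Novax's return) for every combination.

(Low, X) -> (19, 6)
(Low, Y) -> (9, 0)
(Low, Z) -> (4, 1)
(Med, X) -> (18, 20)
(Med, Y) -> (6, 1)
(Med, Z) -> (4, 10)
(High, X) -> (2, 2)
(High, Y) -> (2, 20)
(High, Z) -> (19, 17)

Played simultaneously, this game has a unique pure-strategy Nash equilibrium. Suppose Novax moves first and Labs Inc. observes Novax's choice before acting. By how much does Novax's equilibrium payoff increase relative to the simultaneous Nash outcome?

Work backward from Labs Inc.'s decision.
- X: Labs Inc. compares 19, 18, 2 and picks Low; Novax would get 6.
- Y: Labs Inc. compares 9, 6, 2 and picks Low; Novax would get 0.
- Z: Labs Inc. compares 4, 4, 19 and picks High; Novax would get 17.
Among 6, 0, 17, the best is 17 at Z. Subgame-perfect outcome: (High, Z) with payoffs (19, 17).
Now find the simultaneous Nash equilibrium.
Labs Inc.'s best replies: X→Low; Y→Low; Z→High.
Novax's best replies: Low→X; Med→X; High→Y.
The unique mutual best reply is (Low, X), giving (19, 6).
Novax's commitment gain: 17 − 6 = 11.

11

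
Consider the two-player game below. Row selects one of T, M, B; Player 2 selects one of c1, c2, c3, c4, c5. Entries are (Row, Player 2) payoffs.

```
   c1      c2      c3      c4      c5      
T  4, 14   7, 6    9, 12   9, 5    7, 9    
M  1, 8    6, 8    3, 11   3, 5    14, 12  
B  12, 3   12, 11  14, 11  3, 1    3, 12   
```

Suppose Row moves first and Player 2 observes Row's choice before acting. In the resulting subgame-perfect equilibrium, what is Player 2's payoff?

12

Backward induction with Row moving first.
- T: BR = c1, leader payoff 4.
- M: BR = c5, leader payoff 14.
- B: BR = c5, leader payoff 3.
Row's induced payoffs are 4, 14, 3, so Row commits to M. Subgame-perfect outcome: (M, c5) with payoffs (14, 12).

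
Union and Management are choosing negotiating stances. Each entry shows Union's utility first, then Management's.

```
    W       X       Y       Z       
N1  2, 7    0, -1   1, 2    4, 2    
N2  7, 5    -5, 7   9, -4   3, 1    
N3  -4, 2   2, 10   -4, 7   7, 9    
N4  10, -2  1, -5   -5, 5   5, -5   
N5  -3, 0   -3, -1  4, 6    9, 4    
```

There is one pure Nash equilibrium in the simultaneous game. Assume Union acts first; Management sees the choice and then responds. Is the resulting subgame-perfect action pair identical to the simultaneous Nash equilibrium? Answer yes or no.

no

Management best-responds to each possible Union move:
- N1 → Management plays W (best of 7, -1, 2, 2); Union gets 2.
- N2 → Management plays X (best of 5, 7, -4, 1); Union gets -5.
- N3 → Management plays X (best of 2, 10, 7, 9); Union gets 2.
- N4 → Management plays Y (best of -2, -5, 5, -5); Union gets -5.
- N5 → Management plays Y (best of 0, -1, 6, 4); Union gets 4.
Union's induced payoffs are 2, -5, 2, -5, 4, so Union commits to N5. Subgame-perfect outcome: (N5, Y) with payoffs (4, 6).
Now find the simultaneous Nash equilibrium.
Union's best replies: W→N4; X→N3; Y→N2; Z→N5.
Management's best replies: N1→W; N2→X; N3→X; N4→Y; N5→Y.
The unique mutual best reply is (N3, X), giving (2, 10).
Sequential outcome (N5, Y) differs from the Nash profile (N3, X).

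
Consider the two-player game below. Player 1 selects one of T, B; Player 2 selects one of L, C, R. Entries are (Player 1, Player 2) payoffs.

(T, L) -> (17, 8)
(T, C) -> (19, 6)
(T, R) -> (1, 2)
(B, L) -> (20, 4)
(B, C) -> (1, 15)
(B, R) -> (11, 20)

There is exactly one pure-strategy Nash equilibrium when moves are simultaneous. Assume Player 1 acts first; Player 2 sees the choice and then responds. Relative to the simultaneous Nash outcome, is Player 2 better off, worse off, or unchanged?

worse off

Backward induction with Player 1 moving first.
- T: BR = L, leader payoff 17.
- B: BR = R, leader payoff 11.
Maximizing over 17, 11, Player 1 chooses T. Subgame-perfect outcome: (T, L) with payoffs (17, 8).
Under simultaneous play:
Player 1's best replies: L→B; C→T; R→B.
Player 2's best replies: T→L; B→R.
Only (B, R) has each player best-responding; Nash payoffs (11, 20).
Player 2 earns 8 sequentially versus 20 at the Nash outcome: worse off.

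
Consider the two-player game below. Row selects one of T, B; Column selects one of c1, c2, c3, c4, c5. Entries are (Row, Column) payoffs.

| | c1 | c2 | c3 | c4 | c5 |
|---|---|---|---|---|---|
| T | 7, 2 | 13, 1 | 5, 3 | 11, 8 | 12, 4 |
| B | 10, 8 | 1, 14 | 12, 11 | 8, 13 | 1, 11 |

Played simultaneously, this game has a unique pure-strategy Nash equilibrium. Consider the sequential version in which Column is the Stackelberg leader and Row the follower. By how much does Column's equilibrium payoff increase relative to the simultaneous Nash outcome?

Work backward from Row's decision.
- c1: Row compares 7, 10 and picks B; Column would get 8.
- c2: Row compares 13, 1 and picks T; Column would get 1.
- c3: Row compares 5, 12 and picks B; Column would get 11.
- c4: Row compares 11, 8 and picks T; Column would get 8.
- c5: Row compares 12, 1 and picks T; Column would get 4.
Among 8, 1, 11, 8, 4, the best is 11 at c3. Subgame-perfect outcome: (B, c3) with payoffs (12, 11).
Under simultaneous play:
Row's best replies: c1→B; c2→T; c3→B; c4→T; c5→T.
Column's best replies: T→c4; B→c2.
Only (T, c4) has each player best-responding; Nash payoffs (11, 8).
Column's commitment gain: 11 − 8 = 3.

3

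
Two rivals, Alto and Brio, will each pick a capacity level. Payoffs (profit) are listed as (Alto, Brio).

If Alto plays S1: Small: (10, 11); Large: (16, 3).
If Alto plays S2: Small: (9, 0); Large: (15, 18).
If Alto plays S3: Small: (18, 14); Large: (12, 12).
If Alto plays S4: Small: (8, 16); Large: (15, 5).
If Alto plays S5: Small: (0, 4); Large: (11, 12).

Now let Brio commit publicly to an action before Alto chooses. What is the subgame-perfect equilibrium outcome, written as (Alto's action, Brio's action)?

(S3, Small)

Work backward from Alto's decision.
- Small → Alto plays S3 (best of 10, 9, 18, 8, 0); Brio gets 14.
- Large → Alto plays S1 (best of 16, 15, 12, 15, 11); Brio gets 3.
Brio's induced payoffs are 14, 3, so Brio commits to Small. Subgame-perfect outcome: (S3, Small) with payoffs (18, 14).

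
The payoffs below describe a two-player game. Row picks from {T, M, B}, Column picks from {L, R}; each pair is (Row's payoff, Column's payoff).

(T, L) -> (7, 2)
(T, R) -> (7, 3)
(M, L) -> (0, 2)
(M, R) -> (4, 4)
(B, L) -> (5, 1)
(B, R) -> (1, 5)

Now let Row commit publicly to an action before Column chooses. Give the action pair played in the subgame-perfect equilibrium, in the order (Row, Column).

(T, R)

Column best-responds to each possible Row move:
- T: Column compares 2, 3 and picks R; Row would get 7.
- M: Column compares 2, 4 and picks R; Row would get 4.
- B: Column compares 1, 5 and picks R; Row would get 1.
Among 7, 4, 1, the best is 7 at T. Subgame-perfect outcome: (T, R) with payoffs (7, 3).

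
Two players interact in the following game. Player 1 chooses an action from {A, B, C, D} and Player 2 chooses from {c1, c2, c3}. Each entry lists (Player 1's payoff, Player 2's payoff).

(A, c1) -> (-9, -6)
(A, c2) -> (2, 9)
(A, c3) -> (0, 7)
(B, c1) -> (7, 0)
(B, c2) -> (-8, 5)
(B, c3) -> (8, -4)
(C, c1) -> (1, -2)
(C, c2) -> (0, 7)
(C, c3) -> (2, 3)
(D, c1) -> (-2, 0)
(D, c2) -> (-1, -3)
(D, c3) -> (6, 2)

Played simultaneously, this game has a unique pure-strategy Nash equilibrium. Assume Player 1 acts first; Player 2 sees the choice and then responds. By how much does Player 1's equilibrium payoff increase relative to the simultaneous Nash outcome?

4

Work backward from Player 2's decision.
- A → Player 2 plays c2 (best of -6, 9, 7); Player 1 gets 2.
- B → Player 2 plays c2 (best of 0, 5, -4); Player 1 gets -8.
- C → Player 2 plays c2 (best of -2, 7, 3); Player 1 gets 0.
- D → Player 2 plays c3 (best of 0, -3, 2); Player 1 gets 6.
Player 1's induced payoffs are 2, -8, 0, 6, so Player 1 commits to D. Subgame-perfect outcome: (D, c3) with payoffs (6, 2).
Now find the simultaneous Nash equilibrium.
Player 1's best replies: c1→B; c2→A; c3→B.
Player 2's best replies: A→c2; B→c2; C→c2; D→c3.
The unique mutual best reply is (A, c2), giving (2, 9).
Player 1's commitment gain: 6 − 2 = 4.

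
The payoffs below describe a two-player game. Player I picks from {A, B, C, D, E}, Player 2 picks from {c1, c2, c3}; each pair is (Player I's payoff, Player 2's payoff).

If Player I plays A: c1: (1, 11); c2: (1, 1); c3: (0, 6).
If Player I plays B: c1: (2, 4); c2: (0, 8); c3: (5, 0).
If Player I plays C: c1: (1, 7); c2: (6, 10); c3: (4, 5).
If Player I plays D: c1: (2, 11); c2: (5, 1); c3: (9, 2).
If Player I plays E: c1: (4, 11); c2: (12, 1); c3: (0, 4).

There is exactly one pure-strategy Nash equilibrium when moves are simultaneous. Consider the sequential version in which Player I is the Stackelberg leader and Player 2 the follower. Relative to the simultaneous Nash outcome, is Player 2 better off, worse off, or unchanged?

worse off

Solve by backward induction (Player I leads).
- A: Player 2 compares 11, 1, 6 and picks c1; Player I would get 1.
- B: Player 2 compares 4, 8, 0 and picks c2; Player I would get 0.
- C: Player 2 compares 7, 10, 5 and picks c2; Player I would get 6.
- D: Player 2 compares 11, 1, 2 and picks c1; Player I would get 2.
- E: Player 2 compares 11, 1, 4 and picks c1; Player I would get 4.
Player I's induced payoffs are 1, 0, 6, 2, 4, so Player I commits to C. Subgame-perfect outcome: (C, c2) with payoffs (6, 10).
Now find the simultaneous Nash equilibrium.
Player I's best replies: c1→E; c2→E; c3→D.
Player 2's best replies: A→c1; B→c2; C→c2; D→c1; E→c1.
Only (E, c1) has each player best-responding; Nash payoffs (4, 11).
Player 2 earns 10 sequentially versus 11 at the Nash outcome: worse off.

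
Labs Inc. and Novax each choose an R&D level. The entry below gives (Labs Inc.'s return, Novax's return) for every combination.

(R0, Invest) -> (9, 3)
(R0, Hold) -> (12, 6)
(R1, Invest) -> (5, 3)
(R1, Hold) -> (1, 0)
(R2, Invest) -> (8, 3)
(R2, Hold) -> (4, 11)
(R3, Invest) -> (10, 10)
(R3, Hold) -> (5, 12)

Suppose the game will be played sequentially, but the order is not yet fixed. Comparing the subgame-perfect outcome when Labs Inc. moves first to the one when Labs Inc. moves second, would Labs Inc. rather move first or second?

If Labs Inc. leads: Novax's best replies are R0→Hold, R1→Invest, R2→Hold, R3→Hold; Labs Inc.'s induced payoffs 12, 5, 4, 5; outcome (R0, Hold), payoffs (12, 6).
If Novax leads: Labs Inc.'s best replies are Invest→R3, Hold→R0; Novax's induced payoffs 10, 6; outcome (R3, Invest), payoffs (10, 10).
Labs Inc. gets 12 moving first and 10 moving second, so Labs Inc. prefers to move first.

first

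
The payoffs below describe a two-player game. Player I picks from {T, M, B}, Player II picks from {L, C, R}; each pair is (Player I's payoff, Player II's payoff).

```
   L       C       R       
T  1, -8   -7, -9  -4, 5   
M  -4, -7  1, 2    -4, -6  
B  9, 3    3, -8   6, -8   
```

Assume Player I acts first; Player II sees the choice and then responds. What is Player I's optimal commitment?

B

Backward induction with Player I moving first.
- T → Player II plays R (best of -8, -9, 5); Player I gets -4.
- M → Player II plays C (best of -7, 2, -6); Player I gets 1.
- B → Player II plays L (best of 3, -8, -8); Player I gets 9.
Maximizing over -4, 1, 9, Player I chooses B. Subgame-perfect outcome: (B, L) with payoffs (9, 3).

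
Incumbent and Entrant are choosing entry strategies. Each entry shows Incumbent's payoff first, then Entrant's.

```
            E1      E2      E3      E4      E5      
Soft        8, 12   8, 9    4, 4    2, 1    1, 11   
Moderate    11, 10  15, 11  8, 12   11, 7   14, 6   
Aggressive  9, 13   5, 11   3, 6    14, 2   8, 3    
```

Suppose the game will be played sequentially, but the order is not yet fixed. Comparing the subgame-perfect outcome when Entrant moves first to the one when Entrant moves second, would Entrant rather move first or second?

If Incumbent leads: Entrant's best replies are Soft→E1, Moderate→E3, Aggressive→E1; Incumbent's induced payoffs 8, 8, 9; outcome (Aggressive, E1), payoffs (9, 13).
If Entrant leads: Incumbent's best replies are E1→Moderate, E2→Moderate, E3→Moderate, E4→Aggressive, E5→Moderate; Entrant's induced payoffs 10, 11, 12, 2, 6; outcome (Moderate, E3), payoffs (8, 12).
Entrant gets 12 moving first and 13 moving second, so Entrant prefers to move second.

second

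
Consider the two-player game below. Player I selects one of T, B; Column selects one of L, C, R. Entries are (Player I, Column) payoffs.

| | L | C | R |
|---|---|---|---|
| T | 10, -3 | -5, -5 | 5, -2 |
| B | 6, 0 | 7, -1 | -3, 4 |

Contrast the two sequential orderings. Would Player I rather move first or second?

If Player I leads: Column's best replies are T→R, B→R; Player I's induced payoffs 5, -3; outcome (T, R), payoffs (5, -2).
If Column leads: Player I's best replies are L→T, C→B, R→T; Column's induced payoffs -3, -1, -2; outcome (B, C), payoffs (7, -1).
Player I gets 5 moving first and 7 moving second, so Player I prefers to move second.

second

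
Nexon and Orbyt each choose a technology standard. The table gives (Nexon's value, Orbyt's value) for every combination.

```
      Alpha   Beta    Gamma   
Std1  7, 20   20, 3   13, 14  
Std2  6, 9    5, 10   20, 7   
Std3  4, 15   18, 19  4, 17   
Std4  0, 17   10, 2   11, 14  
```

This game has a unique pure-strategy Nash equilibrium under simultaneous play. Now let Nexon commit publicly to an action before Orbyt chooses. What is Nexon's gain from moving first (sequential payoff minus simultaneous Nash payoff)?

11

Orbyt best-responds to each possible Nexon move:
- Std1: BR = Alpha, leader payoff 7.
- Std2: BR = Beta, leader payoff 5.
- Std3: BR = Beta, leader payoff 18.
- Std4: BR = Alpha, leader payoff 0.
Among 7, 5, 18, 0, the best is 18 at Std3. Subgame-perfect outcome: (Std3, Beta) with payoffs (18, 19).
For the simultaneous game, intersect best replies.
Nexon's best replies: Alpha→Std1; Beta→Std1; Gamma→Std2.
Orbyt's best replies: Std1→Alpha; Std2→Beta; Std3→Beta; Std4→Alpha.
Only (Std1, Alpha) has each player best-responding; Nash payoffs (7, 20).
Nexon's commitment gain: 18 − 7 = 11.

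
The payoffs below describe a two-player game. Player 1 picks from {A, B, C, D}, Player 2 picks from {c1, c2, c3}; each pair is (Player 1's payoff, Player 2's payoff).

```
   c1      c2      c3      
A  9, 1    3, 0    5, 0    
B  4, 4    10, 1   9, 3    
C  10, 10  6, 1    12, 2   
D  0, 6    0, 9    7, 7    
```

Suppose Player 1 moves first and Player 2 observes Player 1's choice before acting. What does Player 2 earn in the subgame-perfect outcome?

Solve by backward induction (Player 1 leads).
- A → Player 2 plays c1 (best of 1, 0, 0); Player 1 gets 9.
- B → Player 2 plays c1 (best of 4, 1, 3); Player 1 gets 4.
- C → Player 2 plays c1 (best of 10, 1, 2); Player 1 gets 10.
- D → Player 2 plays c2 (best of 6, 9, 7); Player 1 gets 0.
Among 9, 4, 10, 0, the best is 10 at C. Subgame-perfect outcome: (C, c1) with payoffs (10, 10).

10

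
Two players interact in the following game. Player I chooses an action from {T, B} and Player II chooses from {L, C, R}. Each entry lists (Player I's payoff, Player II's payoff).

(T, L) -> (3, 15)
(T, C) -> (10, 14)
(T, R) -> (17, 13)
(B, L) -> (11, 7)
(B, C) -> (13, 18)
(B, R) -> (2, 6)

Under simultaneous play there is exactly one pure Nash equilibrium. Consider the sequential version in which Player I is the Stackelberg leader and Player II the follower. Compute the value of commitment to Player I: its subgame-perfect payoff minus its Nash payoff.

Backward induction with Player I moving first.
- T: BR = L, leader payoff 3.
- B: BR = C, leader payoff 13.
Player I's induced payoffs are 3, 13, so Player I commits to B. Subgame-perfect outcome: (B, C) with payoffs (13, 18).
For the simultaneous game, intersect best replies.
Player I's best replies: L→B; C→B; R→T.
Player II's best replies: T→L; B→C.
Only (B, C) has each player best-responding; Nash payoffs (13, 18).
Player I's commitment gain: 13 − 13 = 0.

0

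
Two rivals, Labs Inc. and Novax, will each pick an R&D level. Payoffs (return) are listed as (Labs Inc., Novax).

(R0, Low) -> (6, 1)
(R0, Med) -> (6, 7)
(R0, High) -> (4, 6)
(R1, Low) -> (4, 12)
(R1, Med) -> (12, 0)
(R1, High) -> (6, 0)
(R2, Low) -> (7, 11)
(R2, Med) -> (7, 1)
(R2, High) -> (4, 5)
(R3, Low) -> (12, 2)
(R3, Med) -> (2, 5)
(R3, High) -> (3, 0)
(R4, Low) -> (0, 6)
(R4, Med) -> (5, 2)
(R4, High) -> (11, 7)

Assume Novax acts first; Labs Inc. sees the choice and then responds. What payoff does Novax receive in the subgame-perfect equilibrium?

Solve by backward induction (Novax leads).
- Low → Labs Inc. plays R3 (best of 6, 4, 7, 12, 0); Novax gets 2.
- Med → Labs Inc. plays R1 (best of 6, 12, 7, 2, 5); Novax gets 0.
- High → Labs Inc. plays R4 (best of 4, 6, 4, 3, 11); Novax gets 7.
Novax's induced payoffs are 2, 0, 7, so Novax commits to High. Subgame-perfect outcome: (R4, High) with payoffs (11, 7).

7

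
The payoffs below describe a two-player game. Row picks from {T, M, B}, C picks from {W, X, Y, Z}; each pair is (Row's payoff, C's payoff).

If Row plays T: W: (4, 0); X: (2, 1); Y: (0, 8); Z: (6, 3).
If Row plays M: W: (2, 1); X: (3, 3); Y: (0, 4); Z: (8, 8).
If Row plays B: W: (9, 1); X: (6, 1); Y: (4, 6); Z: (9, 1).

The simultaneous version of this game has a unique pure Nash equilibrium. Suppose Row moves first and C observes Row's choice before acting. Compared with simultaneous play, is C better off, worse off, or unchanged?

C best-responds to each possible Row move:
- T: BR = Y, leader payoff 0.
- M: BR = Z, leader payoff 8.
- B: BR = Y, leader payoff 4.
Row's induced payoffs are 0, 8, 4, so Row commits to M. Subgame-perfect outcome: (M, Z) with payoffs (8, 8).
For the simultaneous game, intersect best replies.
Row's best replies: W→B; X→B; Y→B; Z→B.
C's best replies: T→Y; M→Z; B→Y.
Only (B, Y) has each player best-responding; Nash payoffs (4, 6).
C earns 8 sequentially versus 6 at the Nash outcome: better off.

better off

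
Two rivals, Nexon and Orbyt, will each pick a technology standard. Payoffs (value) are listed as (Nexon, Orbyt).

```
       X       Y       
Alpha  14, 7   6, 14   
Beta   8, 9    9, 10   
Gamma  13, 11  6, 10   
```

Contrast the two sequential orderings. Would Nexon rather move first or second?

first

If Nexon leads: Orbyt's best replies are Alpha→Y, Beta→Y, Gamma→X; Nexon's induced payoffs 6, 9, 13; outcome (Gamma, X), payoffs (13, 11).
If Orbyt leads: Nexon's best replies are X→Alpha, Y→Beta; Orbyt's induced payoffs 7, 10; outcome (Beta, Y), payoffs (9, 10).
Nexon gets 13 moving first and 9 moving second, so Nexon prefers to move first.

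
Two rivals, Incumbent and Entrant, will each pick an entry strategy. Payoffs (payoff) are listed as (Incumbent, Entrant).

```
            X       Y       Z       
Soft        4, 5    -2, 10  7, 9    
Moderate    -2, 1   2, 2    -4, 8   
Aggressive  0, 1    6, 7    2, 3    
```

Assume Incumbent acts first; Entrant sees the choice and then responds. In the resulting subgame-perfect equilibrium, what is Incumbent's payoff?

6

Solve by backward induction (Incumbent leads).
- Soft: Entrant compares 5, 10, 9 and picks Y; Incumbent would get -2.
- Moderate: Entrant compares 1, 2, 8 and picks Z; Incumbent would get -4.
- Aggressive: Entrant compares 1, 7, 3 and picks Y; Incumbent would get 6.
Maximizing over -2, -4, 6, Incumbent chooses Aggressive. Subgame-perfect outcome: (Aggressive, Y) with payoffs (6, 7).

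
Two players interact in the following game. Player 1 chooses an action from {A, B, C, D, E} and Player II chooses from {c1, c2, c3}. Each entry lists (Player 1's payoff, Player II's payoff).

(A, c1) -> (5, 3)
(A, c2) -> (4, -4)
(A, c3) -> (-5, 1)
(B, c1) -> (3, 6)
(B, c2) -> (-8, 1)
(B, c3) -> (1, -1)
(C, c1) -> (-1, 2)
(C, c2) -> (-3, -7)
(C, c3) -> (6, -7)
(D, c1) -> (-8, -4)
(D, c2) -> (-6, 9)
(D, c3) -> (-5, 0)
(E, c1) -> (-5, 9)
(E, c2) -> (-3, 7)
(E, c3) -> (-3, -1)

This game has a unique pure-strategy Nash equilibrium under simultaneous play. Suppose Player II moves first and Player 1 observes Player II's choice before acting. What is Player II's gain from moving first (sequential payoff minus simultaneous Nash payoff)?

Work backward from Player 1's decision.
- c1: Player 1 compares 5, 3, -1, -8, -5 and picks A; Player II would get 3.
- c2: Player 1 compares 4, -8, -3, -6, -3 and picks A; Player II would get -4.
- c3: Player 1 compares -5, 1, 6, -5, -3 and picks C; Player II would get -7.
Player II's induced payoffs are 3, -4, -7, so Player II commits to c1. Subgame-perfect outcome: (A, c1) with payoffs (5, 3).
Now find the simultaneous Nash equilibrium.
Player 1's best replies: c1→A; c2→A; c3→C.
Player II's best replies: A→c1; B→c1; C→c1; D→c2; E→c1.
The unique mutual best reply is (A, c1), giving (5, 3).
Player II's commitment gain: 3 − 3 = 0.

0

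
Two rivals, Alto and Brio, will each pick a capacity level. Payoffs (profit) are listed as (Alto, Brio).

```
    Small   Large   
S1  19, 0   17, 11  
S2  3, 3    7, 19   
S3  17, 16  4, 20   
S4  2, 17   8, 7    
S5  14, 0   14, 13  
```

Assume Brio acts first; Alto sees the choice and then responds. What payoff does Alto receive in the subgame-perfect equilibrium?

17

Alto best-responds to each possible Brio move:
- Small: BR = S1, leader payoff 0.
- Large: BR = S1, leader payoff 11.
Brio's induced payoffs are 0, 11, so Brio commits to Large. Subgame-perfect outcome: (S1, Large) with payoffs (17, 11).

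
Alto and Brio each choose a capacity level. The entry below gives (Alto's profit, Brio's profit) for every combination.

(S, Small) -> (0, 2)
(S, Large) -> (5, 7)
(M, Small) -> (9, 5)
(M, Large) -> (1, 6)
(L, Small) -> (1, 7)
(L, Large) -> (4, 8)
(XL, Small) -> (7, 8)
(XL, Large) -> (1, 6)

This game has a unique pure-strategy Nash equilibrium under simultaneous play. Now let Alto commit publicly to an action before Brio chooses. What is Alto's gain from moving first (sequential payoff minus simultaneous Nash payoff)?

Backward induction with Alto moving first.
- S: BR = Large, leader payoff 5.
- M: BR = Large, leader payoff 1.
- L: BR = Large, leader payoff 4.
- XL: BR = Small, leader payoff 7.
Alto's induced payoffs are 5, 1, 4, 7, so Alto commits to XL. Subgame-perfect outcome: (XL, Small) with payoffs (7, 8).
For the simultaneous game, intersect best replies.
Alto's best replies: Small→M; Large→S.
Brio's best replies: S→Large; M→Large; L→Large; XL→Small.
Only (S, Large) has each player best-responding; Nash payoffs (5, 7).
Alto's commitment gain: 7 − 5 = 2.

2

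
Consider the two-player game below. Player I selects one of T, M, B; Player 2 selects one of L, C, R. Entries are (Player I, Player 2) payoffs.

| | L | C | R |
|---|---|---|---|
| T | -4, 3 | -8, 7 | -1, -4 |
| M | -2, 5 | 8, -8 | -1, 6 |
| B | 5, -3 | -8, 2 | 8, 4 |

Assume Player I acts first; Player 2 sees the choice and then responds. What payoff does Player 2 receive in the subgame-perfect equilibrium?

Backward induction with Player I moving first.
- T → Player 2 plays C (best of 3, 7, -4); Player I gets -8.
- M → Player 2 plays R (best of 5, -8, 6); Player I gets -1.
- B → Player 2 plays R (best of -3, 2, 4); Player I gets 8.
Among -8, -1, 8, the best is 8 at B. Subgame-perfect outcome: (B, R) with payoffs (8, 4).

4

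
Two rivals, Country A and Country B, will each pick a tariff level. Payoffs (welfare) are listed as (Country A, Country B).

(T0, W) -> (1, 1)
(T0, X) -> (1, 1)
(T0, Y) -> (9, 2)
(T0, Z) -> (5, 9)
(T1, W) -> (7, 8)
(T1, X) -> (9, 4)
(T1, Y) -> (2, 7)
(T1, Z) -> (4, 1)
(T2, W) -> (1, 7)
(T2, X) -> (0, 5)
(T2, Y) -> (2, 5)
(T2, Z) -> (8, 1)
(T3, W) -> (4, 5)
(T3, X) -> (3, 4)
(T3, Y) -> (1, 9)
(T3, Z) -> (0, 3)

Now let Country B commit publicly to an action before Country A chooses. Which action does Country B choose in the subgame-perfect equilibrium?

Solve by backward induction (Country B leads).
- W → Country A plays T1 (best of 1, 7, 1, 4); Country B gets 8.
- X → Country A plays T1 (best of 1, 9, 0, 3); Country B gets 4.
- Y → Country A plays T0 (best of 9, 2, 2, 1); Country B gets 2.
- Z → Country A plays T2 (best of 5, 4, 8, 0); Country B gets 1.
Among 8, 4, 2, 1, the best is 8 at W. Subgame-perfect outcome: (T1, W) with payoffs (7, 8).

W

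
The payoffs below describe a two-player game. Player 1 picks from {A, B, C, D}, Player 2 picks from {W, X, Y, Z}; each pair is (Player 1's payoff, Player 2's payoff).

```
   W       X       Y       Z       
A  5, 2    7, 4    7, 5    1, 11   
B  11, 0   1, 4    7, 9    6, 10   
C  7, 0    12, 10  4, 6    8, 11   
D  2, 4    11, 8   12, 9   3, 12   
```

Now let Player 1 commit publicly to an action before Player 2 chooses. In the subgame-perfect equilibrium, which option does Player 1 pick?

Player 2 best-responds to each possible Player 1 move:
- A: Player 2 compares 2, 4, 5, 11 and picks Z; Player 1 would get 1.
- B: Player 2 compares 0, 4, 9, 10 and picks Z; Player 1 would get 6.
- C: Player 2 compares 0, 10, 6, 11 and picks Z; Player 1 would get 8.
- D: Player 2 compares 4, 8, 9, 12 and picks Z; Player 1 would get 3.
Player 1's induced payoffs are 1, 6, 8, 3, so Player 1 commits to C. Subgame-perfect outcome: (C, Z) with payoffs (8, 11).

C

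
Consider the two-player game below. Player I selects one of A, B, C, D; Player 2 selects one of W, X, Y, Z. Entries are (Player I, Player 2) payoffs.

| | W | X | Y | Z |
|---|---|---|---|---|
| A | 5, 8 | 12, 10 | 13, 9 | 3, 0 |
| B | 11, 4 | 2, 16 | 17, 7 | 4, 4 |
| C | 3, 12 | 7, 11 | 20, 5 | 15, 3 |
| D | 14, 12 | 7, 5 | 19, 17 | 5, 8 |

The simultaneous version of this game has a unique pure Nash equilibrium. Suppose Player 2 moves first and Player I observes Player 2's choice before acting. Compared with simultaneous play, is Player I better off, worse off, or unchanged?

better off

Solve by backward induction (Player 2 leads).
- W: BR = D, leader payoff 12.
- X: BR = A, leader payoff 10.
- Y: BR = C, leader payoff 5.
- Z: BR = C, leader payoff 3.
Maximizing over 12, 10, 5, 3, Player 2 chooses W. Subgame-perfect outcome: (D, W) with payoffs (14, 12).
For the simultaneous game, intersect best replies.
Player I's best replies: W→D; X→A; Y→C; Z→C.
Player 2's best replies: A→X; B→X; C→W; D→Y.
The unique mutual best reply is (A, X), giving (12, 10).
Player I earns 14 sequentially versus 12 at the Nash outcome: better off.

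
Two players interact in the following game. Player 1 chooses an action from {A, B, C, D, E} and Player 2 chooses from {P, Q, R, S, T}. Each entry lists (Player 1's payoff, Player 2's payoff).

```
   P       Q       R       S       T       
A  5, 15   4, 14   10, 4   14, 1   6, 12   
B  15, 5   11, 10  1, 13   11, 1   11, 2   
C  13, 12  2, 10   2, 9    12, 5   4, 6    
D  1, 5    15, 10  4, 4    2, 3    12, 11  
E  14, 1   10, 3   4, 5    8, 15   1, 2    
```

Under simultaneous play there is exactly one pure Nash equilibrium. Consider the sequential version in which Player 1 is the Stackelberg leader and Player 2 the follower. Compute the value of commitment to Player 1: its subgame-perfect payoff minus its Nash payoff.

1

Backward induction with Player 1 moving first.
- A → Player 2 plays P (best of 15, 14, 4, 1, 12); Player 1 gets 5.
- B → Player 2 plays R (best of 5, 10, 13, 1, 2); Player 1 gets 1.
- C → Player 2 plays P (best of 12, 10, 9, 5, 6); Player 1 gets 13.
- D → Player 2 plays T (best of 5, 10, 4, 3, 11); Player 1 gets 12.
- E → Player 2 plays S (best of 1, 3, 5, 15, 2); Player 1 gets 8.
Player 1's induced payoffs are 5, 1, 13, 12, 8, so Player 1 commits to C. Subgame-perfect outcome: (C, P) with payoffs (13, 12).
Now find the simultaneous Nash equilibrium.
Player 1's best replies: P→B; Q→D; R→A; S→A; T→D.
Player 2's best replies: A→P; B→R; C→P; D→T; E→S.
The unique mutual best reply is (D, T), giving (12, 11).
Player 1's commitment gain: 13 − 12 = 1.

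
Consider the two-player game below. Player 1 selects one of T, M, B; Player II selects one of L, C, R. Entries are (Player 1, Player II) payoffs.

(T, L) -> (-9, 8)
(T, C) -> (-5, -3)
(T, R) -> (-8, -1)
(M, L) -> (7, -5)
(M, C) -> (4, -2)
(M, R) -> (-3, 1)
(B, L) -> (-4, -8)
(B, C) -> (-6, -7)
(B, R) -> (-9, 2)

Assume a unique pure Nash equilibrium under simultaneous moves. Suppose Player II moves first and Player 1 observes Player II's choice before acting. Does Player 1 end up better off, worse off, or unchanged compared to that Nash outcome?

Backward induction with Player II moving first.
- L: Player 1 compares -9, 7, -4 and picks M; Player II would get -5.
- C: Player 1 compares -5, 4, -6 and picks M; Player II would get -2.
- R: Player 1 compares -8, -3, -9 and picks M; Player II would get 1.
Among -5, -2, 1, the best is 1 at R. Subgame-perfect outcome: (M, R) with payoffs (-3, 1).
Now find the simultaneous Nash equilibrium.
Player 1's best replies: L→M; C→M; R→M.
Player II's best replies: T→L; M→R; B→R.
The unique mutual best reply is (M, R), giving (-3, 1).
Player 1 earns -3 sequentially versus -3 at the Nash outcome: unchanged.

unchanged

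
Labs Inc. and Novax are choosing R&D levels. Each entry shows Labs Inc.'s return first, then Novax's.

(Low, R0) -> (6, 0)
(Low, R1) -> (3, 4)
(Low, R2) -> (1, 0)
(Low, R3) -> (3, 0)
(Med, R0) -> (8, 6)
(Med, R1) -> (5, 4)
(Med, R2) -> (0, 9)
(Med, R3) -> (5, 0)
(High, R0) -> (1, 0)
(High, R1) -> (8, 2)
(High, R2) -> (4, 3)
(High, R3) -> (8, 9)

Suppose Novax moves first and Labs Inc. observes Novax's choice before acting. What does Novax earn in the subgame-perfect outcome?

9

Labs Inc. best-responds to each possible Novax move:
- R0 → Labs Inc. plays Med (best of 6, 8, 1); Novax gets 6.
- R1 → Labs Inc. plays High (best of 3, 5, 8); Novax gets 2.
- R2 → Labs Inc. plays High (best of 1, 0, 4); Novax gets 3.
- R3 → Labs Inc. plays High (best of 3, 5, 8); Novax gets 9.
Maximizing over 6, 2, 3, 9, Novax chooses R3. Subgame-perfect outcome: (High, R3) with payoffs (8, 9).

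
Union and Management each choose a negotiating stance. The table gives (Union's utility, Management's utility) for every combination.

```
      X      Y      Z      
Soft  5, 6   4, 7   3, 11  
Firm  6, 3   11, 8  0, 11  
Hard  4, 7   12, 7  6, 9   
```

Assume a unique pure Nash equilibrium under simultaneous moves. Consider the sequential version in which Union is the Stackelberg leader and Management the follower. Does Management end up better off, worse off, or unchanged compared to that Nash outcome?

Work backward from Management's decision.
- Soft → Management plays Z (best of 6, 7, 11); Union gets 3.
- Firm → Management plays Z (best of 3, 8, 11); Union gets 0.
- Hard → Management plays Z (best of 7, 7, 9); Union gets 6.
Maximizing over 3, 0, 6, Union chooses Hard. Subgame-perfect outcome: (Hard, Z) with payoffs (6, 9).
Now find the simultaneous Nash equilibrium.
Union's best replies: X→Firm; Y→Hard; Z→Hard.
Management's best replies: Soft→Z; Firm→Z; Hard→Z.
Only (Hard, Z) has each player best-responding; Nash payoffs (6, 9).
Management earns 9 sequentially versus 9 at the Nash outcome: unchanged.

unchanged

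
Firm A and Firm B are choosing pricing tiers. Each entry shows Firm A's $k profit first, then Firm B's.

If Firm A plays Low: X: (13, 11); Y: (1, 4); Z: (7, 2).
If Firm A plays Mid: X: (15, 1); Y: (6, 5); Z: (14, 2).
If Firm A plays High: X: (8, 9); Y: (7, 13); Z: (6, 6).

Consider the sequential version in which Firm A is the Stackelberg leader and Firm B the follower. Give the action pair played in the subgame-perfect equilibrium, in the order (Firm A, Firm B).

Backward induction with Firm A moving first.
- Low → Firm B plays X (best of 11, 4, 2); Firm A gets 13.
- Mid → Firm B plays Y (best of 1, 5, 2); Firm A gets 6.
- High → Firm B plays Y (best of 9, 13, 6); Firm A gets 7.
Among 13, 6, 7, the best is 13 at Low. Subgame-perfect outcome: (Low, X) with payoffs (13, 11).

(Low, X)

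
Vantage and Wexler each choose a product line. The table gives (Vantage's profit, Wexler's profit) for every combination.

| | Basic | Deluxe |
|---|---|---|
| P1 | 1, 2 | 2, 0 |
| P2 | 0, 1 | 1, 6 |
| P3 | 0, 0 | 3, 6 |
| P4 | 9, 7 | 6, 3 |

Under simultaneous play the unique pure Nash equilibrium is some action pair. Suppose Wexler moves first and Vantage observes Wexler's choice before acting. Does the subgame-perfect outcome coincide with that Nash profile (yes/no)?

yes

Backward induction with Wexler moving first.
- Basic → Vantage plays P4 (best of 1, 0, 0, 9); Wexler gets 7.
- Deluxe → Vantage plays P4 (best of 2, 1, 3, 6); Wexler gets 3.
Wexler's induced payoffs are 7, 3, so Wexler commits to Basic. Subgame-perfect outcome: (P4, Basic) with payoffs (9, 7).
For the simultaneous game, intersect best replies.
Vantage's best replies: Basic→P4; Deluxe→P4.
Wexler's best replies: P1→Basic; P2→Deluxe; P3→Deluxe; P4→Basic.
The unique mutual best reply is (P4, Basic), giving (9, 7).
Sequential outcome (P4, Basic) coincides with the Nash profile (P4, Basic).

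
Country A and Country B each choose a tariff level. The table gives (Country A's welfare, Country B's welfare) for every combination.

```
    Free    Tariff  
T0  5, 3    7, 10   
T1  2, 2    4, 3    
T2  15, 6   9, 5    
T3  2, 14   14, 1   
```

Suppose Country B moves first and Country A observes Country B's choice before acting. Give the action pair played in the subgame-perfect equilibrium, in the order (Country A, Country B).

(T2, Free)

Work backward from Country A's decision.
- Free → Country A plays T2 (best of 5, 2, 15, 2); Country B gets 6.
- Tariff → Country A plays T3 (best of 7, 4, 9, 14); Country B gets 1.
Among 6, 1, the best is 6 at Free. Subgame-perfect outcome: (T2, Free) with payoffs (15, 6).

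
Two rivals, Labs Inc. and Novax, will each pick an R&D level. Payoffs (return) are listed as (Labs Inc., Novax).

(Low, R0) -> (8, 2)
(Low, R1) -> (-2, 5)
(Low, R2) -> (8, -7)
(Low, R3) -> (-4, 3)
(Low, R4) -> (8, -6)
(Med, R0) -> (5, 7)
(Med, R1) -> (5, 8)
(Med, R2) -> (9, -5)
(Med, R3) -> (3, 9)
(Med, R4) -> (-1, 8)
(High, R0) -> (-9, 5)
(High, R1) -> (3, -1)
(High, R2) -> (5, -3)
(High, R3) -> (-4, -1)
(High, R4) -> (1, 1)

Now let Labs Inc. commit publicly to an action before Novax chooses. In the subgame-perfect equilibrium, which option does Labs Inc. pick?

Novax best-responds to each possible Labs Inc. move:
- Low: Novax compares 2, 5, -7, 3, -6 and picks R1; Labs Inc. would get -2.
- Med: Novax compares 7, 8, -5, 9, 8 and picks R3; Labs Inc. would get 3.
- High: Novax compares 5, -1, -3, -1, 1 and picks R0; Labs Inc. would get -9.
Among -2, 3, -9, the best is 3 at Med. Subgame-perfect outcome: (Med, R3) with payoffs (3, 9).

Med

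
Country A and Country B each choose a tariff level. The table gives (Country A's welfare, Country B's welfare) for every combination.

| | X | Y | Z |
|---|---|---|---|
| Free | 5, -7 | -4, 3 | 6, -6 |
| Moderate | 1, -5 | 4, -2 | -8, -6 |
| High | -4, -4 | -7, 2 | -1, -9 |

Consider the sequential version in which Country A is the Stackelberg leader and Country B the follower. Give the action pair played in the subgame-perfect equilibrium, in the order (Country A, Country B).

(Moderate, Y)

Work backward from Country B's decision.
- Free: Country B compares -7, 3, -6 and picks Y; Country A would get -4.
- Moderate: Country B compares -5, -2, -6 and picks Y; Country A would get 4.
- High: Country B compares -4, 2, -9 and picks Y; Country A would get -7.
Among -4, 4, -7, the best is 4 at Moderate. Subgame-perfect outcome: (Moderate, Y) with payoffs (4, -2).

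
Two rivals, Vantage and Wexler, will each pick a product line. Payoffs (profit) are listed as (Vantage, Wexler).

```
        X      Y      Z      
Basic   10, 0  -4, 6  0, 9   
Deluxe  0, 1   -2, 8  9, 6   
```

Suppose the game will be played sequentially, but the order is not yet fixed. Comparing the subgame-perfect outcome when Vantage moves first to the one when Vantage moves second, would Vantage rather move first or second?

first

If Vantage leads: Wexler's best replies are Basic→Z, Deluxe→Y; Vantage's induced payoffs 0, -2; outcome (Basic, Z), payoffs (0, 9).
If Wexler leads: Vantage's best replies are X→Basic, Y→Deluxe, Z→Deluxe; Wexler's induced payoffs 0, 8, 6; outcome (Deluxe, Y), payoffs (-2, 8).
Vantage gets 0 moving first and -2 moving second, so Vantage prefers to move first.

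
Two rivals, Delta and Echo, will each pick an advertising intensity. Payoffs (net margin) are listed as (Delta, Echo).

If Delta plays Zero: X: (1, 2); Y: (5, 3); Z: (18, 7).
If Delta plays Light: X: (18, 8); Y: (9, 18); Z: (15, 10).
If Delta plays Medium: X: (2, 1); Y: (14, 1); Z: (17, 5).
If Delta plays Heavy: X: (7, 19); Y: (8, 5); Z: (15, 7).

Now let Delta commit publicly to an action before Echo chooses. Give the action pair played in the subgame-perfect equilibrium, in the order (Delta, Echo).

(Zero, Z)

Backward induction with Delta moving first.
- Zero: Echo compares 2, 3, 7 and picks Z; Delta would get 18.
- Light: Echo compares 8, 18, 10 and picks Y; Delta would get 9.
- Medium: Echo compares 1, 1, 5 and picks Z; Delta would get 17.
- Heavy: Echo compares 19, 5, 7 and picks X; Delta would get 7.
Among 18, 9, 17, 7, the best is 18 at Zero. Subgame-perfect outcome: (Zero, Z) with payoffs (18, 7).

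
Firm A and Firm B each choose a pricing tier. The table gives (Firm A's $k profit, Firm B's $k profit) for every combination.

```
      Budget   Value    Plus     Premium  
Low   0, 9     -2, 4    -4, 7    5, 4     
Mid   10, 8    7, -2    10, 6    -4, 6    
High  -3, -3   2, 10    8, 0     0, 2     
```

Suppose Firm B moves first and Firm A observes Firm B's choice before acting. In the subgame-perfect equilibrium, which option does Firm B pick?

Budget

Firm A best-responds to each possible Firm B move:
- Budget: Firm A compares 0, 10, -3 and picks Mid; Firm B would get 8.
- Value: Firm A compares -2, 7, 2 and picks Mid; Firm B would get -2.
- Plus: Firm A compares -4, 10, 8 and picks Mid; Firm B would get 6.
- Premium: Firm A compares 5, -4, 0 and picks Low; Firm B would get 4.
Firm B's induced payoffs are 8, -2, 6, 4, so Firm B commits to Budget. Subgame-perfect outcome: (Mid, Budget) with payoffs (10, 8).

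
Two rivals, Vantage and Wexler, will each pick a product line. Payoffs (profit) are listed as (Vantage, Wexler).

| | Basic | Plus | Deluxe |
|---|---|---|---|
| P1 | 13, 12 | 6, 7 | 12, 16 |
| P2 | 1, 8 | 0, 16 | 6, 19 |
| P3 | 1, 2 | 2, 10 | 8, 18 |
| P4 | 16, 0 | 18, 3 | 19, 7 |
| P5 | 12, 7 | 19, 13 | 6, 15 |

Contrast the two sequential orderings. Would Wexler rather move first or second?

first

If Vantage leads: Wexler's best replies are P1→Deluxe, P2→Deluxe, P3→Deluxe, P4→Deluxe, P5→Deluxe; Vantage's induced payoffs 12, 6, 8, 19, 6; outcome (P4, Deluxe), payoffs (19, 7).
If Wexler leads: Vantage's best replies are Basic→P4, Plus→P5, Deluxe→P4; Wexler's induced payoffs 0, 13, 7; outcome (P5, Plus), payoffs (19, 13).
Wexler gets 13 moving first and 7 moving second, so Wexler prefers to move first.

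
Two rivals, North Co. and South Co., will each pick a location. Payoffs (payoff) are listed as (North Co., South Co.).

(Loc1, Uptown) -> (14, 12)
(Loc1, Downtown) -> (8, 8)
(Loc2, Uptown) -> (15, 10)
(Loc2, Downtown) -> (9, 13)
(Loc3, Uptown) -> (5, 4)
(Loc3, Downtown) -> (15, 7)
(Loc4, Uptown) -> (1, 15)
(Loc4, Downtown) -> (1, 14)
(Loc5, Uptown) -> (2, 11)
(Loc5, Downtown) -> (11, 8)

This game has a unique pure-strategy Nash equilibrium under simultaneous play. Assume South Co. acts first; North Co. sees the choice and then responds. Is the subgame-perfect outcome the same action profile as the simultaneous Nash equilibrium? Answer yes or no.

no

Solve by backward induction (South Co. leads).
- Uptown → North Co. plays Loc2 (best of 14, 15, 5, 1, 2); South Co. gets 10.
- Downtown → North Co. plays Loc3 (best of 8, 9, 15, 1, 11); South Co. gets 7.
Among 10, 7, the best is 10 at Uptown. Subgame-perfect outcome: (Loc2, Uptown) with payoffs (15, 10).
For the simultaneous game, intersect best replies.
North Co.'s best replies: Uptown→Loc2; Downtown→Loc3.
South Co.'s best replies: Loc1→Uptown; Loc2→Downtown; Loc3→Downtown; Loc4→Uptown; Loc5→Uptown.
Only (Loc3, Downtown) has each player best-responding; Nash payoffs (15, 7).
Sequential outcome (Loc2, Uptown) differs from the Nash profile (Loc3, Downtown).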